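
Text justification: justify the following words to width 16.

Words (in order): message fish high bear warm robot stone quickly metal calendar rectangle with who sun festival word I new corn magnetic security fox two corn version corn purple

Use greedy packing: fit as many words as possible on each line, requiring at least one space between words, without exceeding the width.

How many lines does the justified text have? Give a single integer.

Line 1: ['message', 'fish'] (min_width=12, slack=4)
Line 2: ['high', 'bear', 'warm'] (min_width=14, slack=2)
Line 3: ['robot', 'stone'] (min_width=11, slack=5)
Line 4: ['quickly', 'metal'] (min_width=13, slack=3)
Line 5: ['calendar'] (min_width=8, slack=8)
Line 6: ['rectangle', 'with'] (min_width=14, slack=2)
Line 7: ['who', 'sun', 'festival'] (min_width=16, slack=0)
Line 8: ['word', 'I', 'new', 'corn'] (min_width=15, slack=1)
Line 9: ['magnetic'] (min_width=8, slack=8)
Line 10: ['security', 'fox', 'two'] (min_width=16, slack=0)
Line 11: ['corn', 'version'] (min_width=12, slack=4)
Line 12: ['corn', 'purple'] (min_width=11, slack=5)
Total lines: 12

Answer: 12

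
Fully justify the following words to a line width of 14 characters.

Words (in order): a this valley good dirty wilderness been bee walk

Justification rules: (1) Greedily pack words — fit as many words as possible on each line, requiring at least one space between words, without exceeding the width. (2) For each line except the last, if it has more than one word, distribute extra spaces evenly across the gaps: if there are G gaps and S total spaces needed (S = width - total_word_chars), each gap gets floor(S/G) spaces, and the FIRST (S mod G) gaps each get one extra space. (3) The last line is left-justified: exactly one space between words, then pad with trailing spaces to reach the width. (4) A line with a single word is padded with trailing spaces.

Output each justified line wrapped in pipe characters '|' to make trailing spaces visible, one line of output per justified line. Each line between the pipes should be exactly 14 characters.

Line 1: ['a', 'this', 'valley'] (min_width=13, slack=1)
Line 2: ['good', 'dirty'] (min_width=10, slack=4)
Line 3: ['wilderness'] (min_width=10, slack=4)
Line 4: ['been', 'bee', 'walk'] (min_width=13, slack=1)

Answer: |a  this valley|
|good     dirty|
|wilderness    |
|been bee walk |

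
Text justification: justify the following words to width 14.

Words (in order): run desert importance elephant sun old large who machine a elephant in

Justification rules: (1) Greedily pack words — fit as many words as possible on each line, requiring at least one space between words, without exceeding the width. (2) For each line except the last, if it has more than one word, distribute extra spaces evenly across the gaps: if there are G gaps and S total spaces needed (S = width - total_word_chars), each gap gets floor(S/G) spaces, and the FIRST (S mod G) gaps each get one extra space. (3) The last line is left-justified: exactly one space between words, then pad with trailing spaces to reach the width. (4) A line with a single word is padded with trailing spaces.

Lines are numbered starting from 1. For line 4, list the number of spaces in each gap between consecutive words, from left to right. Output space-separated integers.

Answer: 2 1

Derivation:
Line 1: ['run', 'desert'] (min_width=10, slack=4)
Line 2: ['importance'] (min_width=10, slack=4)
Line 3: ['elephant', 'sun'] (min_width=12, slack=2)
Line 4: ['old', 'large', 'who'] (min_width=13, slack=1)
Line 5: ['machine', 'a'] (min_width=9, slack=5)
Line 6: ['elephant', 'in'] (min_width=11, slack=3)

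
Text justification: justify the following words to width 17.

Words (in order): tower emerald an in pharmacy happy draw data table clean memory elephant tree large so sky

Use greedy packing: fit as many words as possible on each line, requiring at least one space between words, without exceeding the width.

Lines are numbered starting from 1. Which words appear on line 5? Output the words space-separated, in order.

Line 1: ['tower', 'emerald', 'an'] (min_width=16, slack=1)
Line 2: ['in', 'pharmacy', 'happy'] (min_width=17, slack=0)
Line 3: ['draw', 'data', 'table'] (min_width=15, slack=2)
Line 4: ['clean', 'memory'] (min_width=12, slack=5)
Line 5: ['elephant', 'tree'] (min_width=13, slack=4)
Line 6: ['large', 'so', 'sky'] (min_width=12, slack=5)

Answer: elephant tree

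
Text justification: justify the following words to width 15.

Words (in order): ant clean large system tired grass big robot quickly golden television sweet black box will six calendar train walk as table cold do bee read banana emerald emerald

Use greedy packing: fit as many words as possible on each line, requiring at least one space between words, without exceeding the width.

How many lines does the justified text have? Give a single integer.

Line 1: ['ant', 'clean', 'large'] (min_width=15, slack=0)
Line 2: ['system', 'tired'] (min_width=12, slack=3)
Line 3: ['grass', 'big', 'robot'] (min_width=15, slack=0)
Line 4: ['quickly', 'golden'] (min_width=14, slack=1)
Line 5: ['television'] (min_width=10, slack=5)
Line 6: ['sweet', 'black', 'box'] (min_width=15, slack=0)
Line 7: ['will', 'six'] (min_width=8, slack=7)
Line 8: ['calendar', 'train'] (min_width=14, slack=1)
Line 9: ['walk', 'as', 'table'] (min_width=13, slack=2)
Line 10: ['cold', 'do', 'bee'] (min_width=11, slack=4)
Line 11: ['read', 'banana'] (min_width=11, slack=4)
Line 12: ['emerald', 'emerald'] (min_width=15, slack=0)
Total lines: 12

Answer: 12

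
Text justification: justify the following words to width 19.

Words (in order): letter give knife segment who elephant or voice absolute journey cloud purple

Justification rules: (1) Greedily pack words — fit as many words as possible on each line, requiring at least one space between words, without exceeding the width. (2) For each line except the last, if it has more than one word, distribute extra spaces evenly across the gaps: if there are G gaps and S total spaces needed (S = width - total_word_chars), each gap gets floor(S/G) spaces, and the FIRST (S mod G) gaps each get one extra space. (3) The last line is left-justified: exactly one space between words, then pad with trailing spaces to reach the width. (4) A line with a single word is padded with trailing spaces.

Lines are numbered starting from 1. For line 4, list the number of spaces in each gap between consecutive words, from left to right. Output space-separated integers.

Answer: 4

Derivation:
Line 1: ['letter', 'give', 'knife'] (min_width=17, slack=2)
Line 2: ['segment', 'who'] (min_width=11, slack=8)
Line 3: ['elephant', 'or', 'voice'] (min_width=17, slack=2)
Line 4: ['absolute', 'journey'] (min_width=16, slack=3)
Line 5: ['cloud', 'purple'] (min_width=12, slack=7)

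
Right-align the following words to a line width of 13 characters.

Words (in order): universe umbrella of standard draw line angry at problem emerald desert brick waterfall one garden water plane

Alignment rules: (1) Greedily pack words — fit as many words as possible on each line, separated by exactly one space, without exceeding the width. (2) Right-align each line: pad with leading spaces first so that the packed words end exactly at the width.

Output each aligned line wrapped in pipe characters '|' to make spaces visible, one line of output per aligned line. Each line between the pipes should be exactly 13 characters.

Line 1: ['universe'] (min_width=8, slack=5)
Line 2: ['umbrella', 'of'] (min_width=11, slack=2)
Line 3: ['standard', 'draw'] (min_width=13, slack=0)
Line 4: ['line', 'angry', 'at'] (min_width=13, slack=0)
Line 5: ['problem'] (min_width=7, slack=6)
Line 6: ['emerald'] (min_width=7, slack=6)
Line 7: ['desert', 'brick'] (min_width=12, slack=1)
Line 8: ['waterfall', 'one'] (min_width=13, slack=0)
Line 9: ['garden', 'water'] (min_width=12, slack=1)
Line 10: ['plane'] (min_width=5, slack=8)

Answer: |     universe|
|  umbrella of|
|standard draw|
|line angry at|
|      problem|
|      emerald|
| desert brick|
|waterfall one|
| garden water|
|        plane|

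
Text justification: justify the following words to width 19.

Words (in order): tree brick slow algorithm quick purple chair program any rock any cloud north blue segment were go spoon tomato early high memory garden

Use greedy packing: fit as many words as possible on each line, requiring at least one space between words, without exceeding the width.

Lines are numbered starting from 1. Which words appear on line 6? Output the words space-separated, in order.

Line 1: ['tree', 'brick', 'slow'] (min_width=15, slack=4)
Line 2: ['algorithm', 'quick'] (min_width=15, slack=4)
Line 3: ['purple', 'chair'] (min_width=12, slack=7)
Line 4: ['program', 'any', 'rock'] (min_width=16, slack=3)
Line 5: ['any', 'cloud', 'north'] (min_width=15, slack=4)
Line 6: ['blue', 'segment', 'were'] (min_width=17, slack=2)
Line 7: ['go', 'spoon', 'tomato'] (min_width=15, slack=4)
Line 8: ['early', 'high', 'memory'] (min_width=17, slack=2)
Line 9: ['garden'] (min_width=6, slack=13)

Answer: blue segment were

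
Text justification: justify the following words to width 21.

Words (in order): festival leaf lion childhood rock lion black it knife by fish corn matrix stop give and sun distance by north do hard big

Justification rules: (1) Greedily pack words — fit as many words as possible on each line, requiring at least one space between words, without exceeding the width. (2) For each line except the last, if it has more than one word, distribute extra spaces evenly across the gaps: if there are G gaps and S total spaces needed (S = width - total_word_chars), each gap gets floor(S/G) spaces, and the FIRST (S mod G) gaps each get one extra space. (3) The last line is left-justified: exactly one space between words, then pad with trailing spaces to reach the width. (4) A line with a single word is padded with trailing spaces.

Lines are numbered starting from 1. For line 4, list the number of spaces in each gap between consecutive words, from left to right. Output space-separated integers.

Line 1: ['festival', 'leaf', 'lion'] (min_width=18, slack=3)
Line 2: ['childhood', 'rock', 'lion'] (min_width=19, slack=2)
Line 3: ['black', 'it', 'knife', 'by'] (min_width=17, slack=4)
Line 4: ['fish', 'corn', 'matrix', 'stop'] (min_width=21, slack=0)
Line 5: ['give', 'and', 'sun', 'distance'] (min_width=21, slack=0)
Line 6: ['by', 'north', 'do', 'hard', 'big'] (min_width=20, slack=1)

Answer: 1 1 1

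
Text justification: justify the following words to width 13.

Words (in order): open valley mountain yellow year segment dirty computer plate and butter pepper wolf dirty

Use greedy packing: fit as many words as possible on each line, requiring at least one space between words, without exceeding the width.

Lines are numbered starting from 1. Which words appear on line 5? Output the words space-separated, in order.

Line 1: ['open', 'valley'] (min_width=11, slack=2)
Line 2: ['mountain'] (min_width=8, slack=5)
Line 3: ['yellow', 'year'] (min_width=11, slack=2)
Line 4: ['segment', 'dirty'] (min_width=13, slack=0)
Line 5: ['computer'] (min_width=8, slack=5)
Line 6: ['plate', 'and'] (min_width=9, slack=4)
Line 7: ['butter', 'pepper'] (min_width=13, slack=0)
Line 8: ['wolf', 'dirty'] (min_width=10, slack=3)

Answer: computer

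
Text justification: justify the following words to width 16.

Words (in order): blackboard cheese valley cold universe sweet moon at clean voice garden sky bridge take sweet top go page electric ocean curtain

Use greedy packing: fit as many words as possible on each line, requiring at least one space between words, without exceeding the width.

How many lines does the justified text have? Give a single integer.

Answer: 10

Derivation:
Line 1: ['blackboard'] (min_width=10, slack=6)
Line 2: ['cheese', 'valley'] (min_width=13, slack=3)
Line 3: ['cold', 'universe'] (min_width=13, slack=3)
Line 4: ['sweet', 'moon', 'at'] (min_width=13, slack=3)
Line 5: ['clean', 'voice'] (min_width=11, slack=5)
Line 6: ['garden', 'sky'] (min_width=10, slack=6)
Line 7: ['bridge', 'take'] (min_width=11, slack=5)
Line 8: ['sweet', 'top', 'go'] (min_width=12, slack=4)
Line 9: ['page', 'electric'] (min_width=13, slack=3)
Line 10: ['ocean', 'curtain'] (min_width=13, slack=3)
Total lines: 10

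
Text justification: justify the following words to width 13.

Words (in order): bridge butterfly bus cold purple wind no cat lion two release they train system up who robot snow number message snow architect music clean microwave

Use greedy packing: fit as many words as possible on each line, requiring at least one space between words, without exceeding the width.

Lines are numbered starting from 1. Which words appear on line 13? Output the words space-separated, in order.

Line 1: ['bridge'] (min_width=6, slack=7)
Line 2: ['butterfly', 'bus'] (min_width=13, slack=0)
Line 3: ['cold', 'purple'] (min_width=11, slack=2)
Line 4: ['wind', 'no', 'cat'] (min_width=11, slack=2)
Line 5: ['lion', 'two'] (min_width=8, slack=5)
Line 6: ['release', 'they'] (min_width=12, slack=1)
Line 7: ['train', 'system'] (min_width=12, slack=1)
Line 8: ['up', 'who', 'robot'] (min_width=12, slack=1)
Line 9: ['snow', 'number'] (min_width=11, slack=2)
Line 10: ['message', 'snow'] (min_width=12, slack=1)
Line 11: ['architect'] (min_width=9, slack=4)
Line 12: ['music', 'clean'] (min_width=11, slack=2)
Line 13: ['microwave'] (min_width=9, slack=4)

Answer: microwave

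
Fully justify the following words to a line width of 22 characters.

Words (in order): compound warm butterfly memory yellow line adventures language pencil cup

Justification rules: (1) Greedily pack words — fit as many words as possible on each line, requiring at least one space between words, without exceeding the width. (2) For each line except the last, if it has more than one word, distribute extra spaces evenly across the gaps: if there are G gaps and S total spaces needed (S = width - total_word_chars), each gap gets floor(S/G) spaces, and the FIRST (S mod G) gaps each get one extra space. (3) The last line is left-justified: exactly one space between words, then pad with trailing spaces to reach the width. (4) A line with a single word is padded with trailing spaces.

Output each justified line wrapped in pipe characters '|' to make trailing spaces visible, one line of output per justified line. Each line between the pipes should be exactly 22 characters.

Line 1: ['compound', 'warm'] (min_width=13, slack=9)
Line 2: ['butterfly', 'memory'] (min_width=16, slack=6)
Line 3: ['yellow', 'line', 'adventures'] (min_width=22, slack=0)
Line 4: ['language', 'pencil', 'cup'] (min_width=19, slack=3)

Answer: |compound          warm|
|butterfly       memory|
|yellow line adventures|
|language pencil cup   |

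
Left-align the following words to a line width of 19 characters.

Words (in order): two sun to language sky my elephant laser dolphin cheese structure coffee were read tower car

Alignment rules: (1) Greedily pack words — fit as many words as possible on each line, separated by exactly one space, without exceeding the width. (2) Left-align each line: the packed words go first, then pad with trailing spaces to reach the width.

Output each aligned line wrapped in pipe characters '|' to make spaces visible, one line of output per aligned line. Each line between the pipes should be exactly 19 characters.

Answer: |two sun to language|
|sky my elephant    |
|laser dolphin      |
|cheese structure   |
|coffee were read   |
|tower car          |

Derivation:
Line 1: ['two', 'sun', 'to', 'language'] (min_width=19, slack=0)
Line 2: ['sky', 'my', 'elephant'] (min_width=15, slack=4)
Line 3: ['laser', 'dolphin'] (min_width=13, slack=6)
Line 4: ['cheese', 'structure'] (min_width=16, slack=3)
Line 5: ['coffee', 'were', 'read'] (min_width=16, slack=3)
Line 6: ['tower', 'car'] (min_width=9, slack=10)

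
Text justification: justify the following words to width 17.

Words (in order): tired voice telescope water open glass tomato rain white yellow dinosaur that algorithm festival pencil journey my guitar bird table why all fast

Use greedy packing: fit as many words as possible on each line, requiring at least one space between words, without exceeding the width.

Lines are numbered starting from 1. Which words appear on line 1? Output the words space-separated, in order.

Answer: tired voice

Derivation:
Line 1: ['tired', 'voice'] (min_width=11, slack=6)
Line 2: ['telescope', 'water'] (min_width=15, slack=2)
Line 3: ['open', 'glass', 'tomato'] (min_width=17, slack=0)
Line 4: ['rain', 'white', 'yellow'] (min_width=17, slack=0)
Line 5: ['dinosaur', 'that'] (min_width=13, slack=4)
Line 6: ['algorithm'] (min_width=9, slack=8)
Line 7: ['festival', 'pencil'] (min_width=15, slack=2)
Line 8: ['journey', 'my', 'guitar'] (min_width=17, slack=0)
Line 9: ['bird', 'table', 'why'] (min_width=14, slack=3)
Line 10: ['all', 'fast'] (min_width=8, slack=9)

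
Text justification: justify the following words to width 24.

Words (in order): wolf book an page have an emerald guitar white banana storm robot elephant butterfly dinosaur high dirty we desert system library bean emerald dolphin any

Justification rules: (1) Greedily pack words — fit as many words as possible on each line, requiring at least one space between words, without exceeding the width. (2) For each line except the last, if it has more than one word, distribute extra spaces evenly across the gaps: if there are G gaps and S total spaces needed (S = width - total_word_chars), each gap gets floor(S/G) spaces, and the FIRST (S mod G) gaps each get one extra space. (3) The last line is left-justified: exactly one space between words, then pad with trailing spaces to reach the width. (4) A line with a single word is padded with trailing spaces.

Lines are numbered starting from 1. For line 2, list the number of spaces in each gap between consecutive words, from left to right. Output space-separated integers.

Answer: 2 1 1

Derivation:
Line 1: ['wolf', 'book', 'an', 'page', 'have'] (min_width=22, slack=2)
Line 2: ['an', 'emerald', 'guitar', 'white'] (min_width=23, slack=1)
Line 3: ['banana', 'storm', 'robot'] (min_width=18, slack=6)
Line 4: ['elephant', 'butterfly'] (min_width=18, slack=6)
Line 5: ['dinosaur', 'high', 'dirty', 'we'] (min_width=22, slack=2)
Line 6: ['desert', 'system', 'library'] (min_width=21, slack=3)
Line 7: ['bean', 'emerald', 'dolphin', 'any'] (min_width=24, slack=0)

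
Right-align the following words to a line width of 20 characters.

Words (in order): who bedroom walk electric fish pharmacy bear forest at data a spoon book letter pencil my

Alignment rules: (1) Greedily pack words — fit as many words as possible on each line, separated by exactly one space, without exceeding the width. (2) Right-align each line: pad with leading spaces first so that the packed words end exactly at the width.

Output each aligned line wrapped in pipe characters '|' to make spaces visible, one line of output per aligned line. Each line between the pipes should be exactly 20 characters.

Answer: |    who bedroom walk|
|       electric fish|
|pharmacy bear forest|
|at data a spoon book|
|    letter pencil my|

Derivation:
Line 1: ['who', 'bedroom', 'walk'] (min_width=16, slack=4)
Line 2: ['electric', 'fish'] (min_width=13, slack=7)
Line 3: ['pharmacy', 'bear', 'forest'] (min_width=20, slack=0)
Line 4: ['at', 'data', 'a', 'spoon', 'book'] (min_width=20, slack=0)
Line 5: ['letter', 'pencil', 'my'] (min_width=16, slack=4)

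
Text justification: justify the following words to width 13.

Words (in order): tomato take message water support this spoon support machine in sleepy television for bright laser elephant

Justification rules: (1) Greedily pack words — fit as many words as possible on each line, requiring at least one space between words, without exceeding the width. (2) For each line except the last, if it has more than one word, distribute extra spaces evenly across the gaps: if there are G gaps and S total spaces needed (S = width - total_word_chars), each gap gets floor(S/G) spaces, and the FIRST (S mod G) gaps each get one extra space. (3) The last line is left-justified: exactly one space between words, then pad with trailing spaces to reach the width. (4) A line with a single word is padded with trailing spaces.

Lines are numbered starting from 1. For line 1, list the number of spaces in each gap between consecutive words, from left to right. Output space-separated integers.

Answer: 3

Derivation:
Line 1: ['tomato', 'take'] (min_width=11, slack=2)
Line 2: ['message', 'water'] (min_width=13, slack=0)
Line 3: ['support', 'this'] (min_width=12, slack=1)
Line 4: ['spoon', 'support'] (min_width=13, slack=0)
Line 5: ['machine', 'in'] (min_width=10, slack=3)
Line 6: ['sleepy'] (min_width=6, slack=7)
Line 7: ['television'] (min_width=10, slack=3)
Line 8: ['for', 'bright'] (min_width=10, slack=3)
Line 9: ['laser'] (min_width=5, slack=8)
Line 10: ['elephant'] (min_width=8, slack=5)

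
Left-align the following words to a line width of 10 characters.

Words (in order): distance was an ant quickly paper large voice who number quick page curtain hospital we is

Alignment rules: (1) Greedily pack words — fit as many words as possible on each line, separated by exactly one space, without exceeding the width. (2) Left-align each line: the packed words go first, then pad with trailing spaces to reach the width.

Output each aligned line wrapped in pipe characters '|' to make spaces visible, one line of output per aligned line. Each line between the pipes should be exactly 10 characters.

Line 1: ['distance'] (min_width=8, slack=2)
Line 2: ['was', 'an', 'ant'] (min_width=10, slack=0)
Line 3: ['quickly'] (min_width=7, slack=3)
Line 4: ['paper'] (min_width=5, slack=5)
Line 5: ['large'] (min_width=5, slack=5)
Line 6: ['voice', 'who'] (min_width=9, slack=1)
Line 7: ['number'] (min_width=6, slack=4)
Line 8: ['quick', 'page'] (min_width=10, slack=0)
Line 9: ['curtain'] (min_width=7, slack=3)
Line 10: ['hospital'] (min_width=8, slack=2)
Line 11: ['we', 'is'] (min_width=5, slack=5)

Answer: |distance  |
|was an ant|
|quickly   |
|paper     |
|large     |
|voice who |
|number    |
|quick page|
|curtain   |
|hospital  |
|we is     |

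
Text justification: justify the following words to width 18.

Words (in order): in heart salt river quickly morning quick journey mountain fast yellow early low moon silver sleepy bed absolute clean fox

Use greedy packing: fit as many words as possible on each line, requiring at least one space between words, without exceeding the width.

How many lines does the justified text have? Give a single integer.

Line 1: ['in', 'heart', 'salt'] (min_width=13, slack=5)
Line 2: ['river', 'quickly'] (min_width=13, slack=5)
Line 3: ['morning', 'quick'] (min_width=13, slack=5)
Line 4: ['journey', 'mountain'] (min_width=16, slack=2)
Line 5: ['fast', 'yellow', 'early'] (min_width=17, slack=1)
Line 6: ['low', 'moon', 'silver'] (min_width=15, slack=3)
Line 7: ['sleepy', 'bed'] (min_width=10, slack=8)
Line 8: ['absolute', 'clean', 'fox'] (min_width=18, slack=0)
Total lines: 8

Answer: 8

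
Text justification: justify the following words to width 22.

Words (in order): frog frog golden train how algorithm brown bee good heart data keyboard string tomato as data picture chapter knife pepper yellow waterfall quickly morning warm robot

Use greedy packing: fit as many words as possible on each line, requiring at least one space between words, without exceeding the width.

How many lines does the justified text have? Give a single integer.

Line 1: ['frog', 'frog', 'golden', 'train'] (min_width=22, slack=0)
Line 2: ['how', 'algorithm', 'brown'] (min_width=19, slack=3)
Line 3: ['bee', 'good', 'heart', 'data'] (min_width=19, slack=3)
Line 4: ['keyboard', 'string', 'tomato'] (min_width=22, slack=0)
Line 5: ['as', 'data', 'picture'] (min_width=15, slack=7)
Line 6: ['chapter', 'knife', 'pepper'] (min_width=20, slack=2)
Line 7: ['yellow', 'waterfall'] (min_width=16, slack=6)
Line 8: ['quickly', 'morning', 'warm'] (min_width=20, slack=2)
Line 9: ['robot'] (min_width=5, slack=17)
Total lines: 9

Answer: 9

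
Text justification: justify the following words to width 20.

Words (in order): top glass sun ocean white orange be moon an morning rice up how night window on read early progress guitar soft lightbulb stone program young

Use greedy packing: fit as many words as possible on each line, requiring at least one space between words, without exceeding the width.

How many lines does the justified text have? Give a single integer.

Line 1: ['top', 'glass', 'sun', 'ocean'] (min_width=19, slack=1)
Line 2: ['white', 'orange', 'be', 'moon'] (min_width=20, slack=0)
Line 3: ['an', 'morning', 'rice', 'up'] (min_width=18, slack=2)
Line 4: ['how', 'night', 'window', 'on'] (min_width=19, slack=1)
Line 5: ['read', 'early', 'progress'] (min_width=19, slack=1)
Line 6: ['guitar', 'soft'] (min_width=11, slack=9)
Line 7: ['lightbulb', 'stone'] (min_width=15, slack=5)
Line 8: ['program', 'young'] (min_width=13, slack=7)
Total lines: 8

Answer: 8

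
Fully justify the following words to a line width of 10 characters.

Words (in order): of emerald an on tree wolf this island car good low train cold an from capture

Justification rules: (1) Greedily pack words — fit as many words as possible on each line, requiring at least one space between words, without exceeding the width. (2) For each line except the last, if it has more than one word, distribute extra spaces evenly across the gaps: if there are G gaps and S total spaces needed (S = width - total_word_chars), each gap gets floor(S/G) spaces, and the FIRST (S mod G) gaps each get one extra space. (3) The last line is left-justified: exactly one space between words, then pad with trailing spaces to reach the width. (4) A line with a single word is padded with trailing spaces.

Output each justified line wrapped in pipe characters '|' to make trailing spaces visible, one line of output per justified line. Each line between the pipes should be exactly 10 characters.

Line 1: ['of', 'emerald'] (min_width=10, slack=0)
Line 2: ['an', 'on', 'tree'] (min_width=10, slack=0)
Line 3: ['wolf', 'this'] (min_width=9, slack=1)
Line 4: ['island', 'car'] (min_width=10, slack=0)
Line 5: ['good', 'low'] (min_width=8, slack=2)
Line 6: ['train', 'cold'] (min_width=10, slack=0)
Line 7: ['an', 'from'] (min_width=7, slack=3)
Line 8: ['capture'] (min_width=7, slack=3)

Answer: |of emerald|
|an on tree|
|wolf  this|
|island car|
|good   low|
|train cold|
|an    from|
|capture   |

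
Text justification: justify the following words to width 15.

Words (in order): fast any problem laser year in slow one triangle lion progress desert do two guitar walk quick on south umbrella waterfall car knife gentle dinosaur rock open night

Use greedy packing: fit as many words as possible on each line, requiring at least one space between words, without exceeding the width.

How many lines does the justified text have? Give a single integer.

Answer: 13

Derivation:
Line 1: ['fast', 'any'] (min_width=8, slack=7)
Line 2: ['problem', 'laser'] (min_width=13, slack=2)
Line 3: ['year', 'in', 'slow'] (min_width=12, slack=3)
Line 4: ['one', 'triangle'] (min_width=12, slack=3)
Line 5: ['lion', 'progress'] (min_width=13, slack=2)
Line 6: ['desert', 'do', 'two'] (min_width=13, slack=2)
Line 7: ['guitar', 'walk'] (min_width=11, slack=4)
Line 8: ['quick', 'on', 'south'] (min_width=14, slack=1)
Line 9: ['umbrella'] (min_width=8, slack=7)
Line 10: ['waterfall', 'car'] (min_width=13, slack=2)
Line 11: ['knife', 'gentle'] (min_width=12, slack=3)
Line 12: ['dinosaur', 'rock'] (min_width=13, slack=2)
Line 13: ['open', 'night'] (min_width=10, slack=5)
Total lines: 13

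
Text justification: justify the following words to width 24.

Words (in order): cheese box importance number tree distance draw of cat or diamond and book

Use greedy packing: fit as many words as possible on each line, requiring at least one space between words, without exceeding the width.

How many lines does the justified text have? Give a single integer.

Answer: 4

Derivation:
Line 1: ['cheese', 'box', 'importance'] (min_width=21, slack=3)
Line 2: ['number', 'tree', 'distance'] (min_width=20, slack=4)
Line 3: ['draw', 'of', 'cat', 'or', 'diamond'] (min_width=22, slack=2)
Line 4: ['and', 'book'] (min_width=8, slack=16)
Total lines: 4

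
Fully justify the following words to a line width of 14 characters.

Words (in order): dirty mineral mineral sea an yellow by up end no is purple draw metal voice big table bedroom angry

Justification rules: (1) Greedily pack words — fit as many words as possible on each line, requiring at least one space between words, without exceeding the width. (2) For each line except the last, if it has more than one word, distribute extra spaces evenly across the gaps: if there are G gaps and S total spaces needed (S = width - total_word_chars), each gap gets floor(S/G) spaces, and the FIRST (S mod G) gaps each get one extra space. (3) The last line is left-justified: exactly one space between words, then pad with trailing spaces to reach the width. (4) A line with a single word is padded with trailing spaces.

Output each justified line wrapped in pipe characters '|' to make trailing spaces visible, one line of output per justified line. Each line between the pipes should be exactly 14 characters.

Answer: |dirty  mineral|
|mineral sea an|
|yellow  by  up|
|end    no   is|
|purple    draw|
|metal    voice|
|big      table|
|bedroom angry |

Derivation:
Line 1: ['dirty', 'mineral'] (min_width=13, slack=1)
Line 2: ['mineral', 'sea', 'an'] (min_width=14, slack=0)
Line 3: ['yellow', 'by', 'up'] (min_width=12, slack=2)
Line 4: ['end', 'no', 'is'] (min_width=9, slack=5)
Line 5: ['purple', 'draw'] (min_width=11, slack=3)
Line 6: ['metal', 'voice'] (min_width=11, slack=3)
Line 7: ['big', 'table'] (min_width=9, slack=5)
Line 8: ['bedroom', 'angry'] (min_width=13, slack=1)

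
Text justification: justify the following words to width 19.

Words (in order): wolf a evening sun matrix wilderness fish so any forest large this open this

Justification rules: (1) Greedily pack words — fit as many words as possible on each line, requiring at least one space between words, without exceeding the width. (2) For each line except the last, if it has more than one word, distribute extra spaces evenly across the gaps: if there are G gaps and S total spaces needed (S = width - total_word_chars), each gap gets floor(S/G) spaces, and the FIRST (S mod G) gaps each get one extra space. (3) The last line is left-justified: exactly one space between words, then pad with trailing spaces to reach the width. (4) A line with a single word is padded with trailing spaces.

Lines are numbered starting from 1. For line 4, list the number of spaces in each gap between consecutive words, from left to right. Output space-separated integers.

Answer: 3 3

Derivation:
Line 1: ['wolf', 'a', 'evening', 'sun'] (min_width=18, slack=1)
Line 2: ['matrix', 'wilderness'] (min_width=17, slack=2)
Line 3: ['fish', 'so', 'any', 'forest'] (min_width=18, slack=1)
Line 4: ['large', 'this', 'open'] (min_width=15, slack=4)
Line 5: ['this'] (min_width=4, slack=15)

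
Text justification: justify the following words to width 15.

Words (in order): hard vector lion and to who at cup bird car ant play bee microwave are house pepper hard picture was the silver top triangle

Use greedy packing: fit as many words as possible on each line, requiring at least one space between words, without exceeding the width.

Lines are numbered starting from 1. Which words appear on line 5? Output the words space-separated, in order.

Line 1: ['hard', 'vector'] (min_width=11, slack=4)
Line 2: ['lion', 'and', 'to', 'who'] (min_width=15, slack=0)
Line 3: ['at', 'cup', 'bird', 'car'] (min_width=15, slack=0)
Line 4: ['ant', 'play', 'bee'] (min_width=12, slack=3)
Line 5: ['microwave', 'are'] (min_width=13, slack=2)
Line 6: ['house', 'pepper'] (min_width=12, slack=3)
Line 7: ['hard', 'picture'] (min_width=12, slack=3)
Line 8: ['was', 'the', 'silver'] (min_width=14, slack=1)
Line 9: ['top', 'triangle'] (min_width=12, slack=3)

Answer: microwave are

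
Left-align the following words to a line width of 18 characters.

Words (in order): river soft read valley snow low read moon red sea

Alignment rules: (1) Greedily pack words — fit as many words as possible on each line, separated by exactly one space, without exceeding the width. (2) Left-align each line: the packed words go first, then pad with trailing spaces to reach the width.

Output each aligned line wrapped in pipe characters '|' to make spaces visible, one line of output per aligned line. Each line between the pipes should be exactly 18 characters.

Line 1: ['river', 'soft', 'read'] (min_width=15, slack=3)
Line 2: ['valley', 'snow', 'low'] (min_width=15, slack=3)
Line 3: ['read', 'moon', 'red', 'sea'] (min_width=17, slack=1)

Answer: |river soft read   |
|valley snow low   |
|read moon red sea |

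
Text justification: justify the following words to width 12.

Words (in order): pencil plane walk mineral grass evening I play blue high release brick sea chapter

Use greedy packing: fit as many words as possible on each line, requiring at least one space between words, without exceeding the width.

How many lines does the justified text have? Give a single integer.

Line 1: ['pencil', 'plane'] (min_width=12, slack=0)
Line 2: ['walk', 'mineral'] (min_width=12, slack=0)
Line 3: ['grass'] (min_width=5, slack=7)
Line 4: ['evening', 'I'] (min_width=9, slack=3)
Line 5: ['play', 'blue'] (min_width=9, slack=3)
Line 6: ['high', 'release'] (min_width=12, slack=0)
Line 7: ['brick', 'sea'] (min_width=9, slack=3)
Line 8: ['chapter'] (min_width=7, slack=5)
Total lines: 8

Answer: 8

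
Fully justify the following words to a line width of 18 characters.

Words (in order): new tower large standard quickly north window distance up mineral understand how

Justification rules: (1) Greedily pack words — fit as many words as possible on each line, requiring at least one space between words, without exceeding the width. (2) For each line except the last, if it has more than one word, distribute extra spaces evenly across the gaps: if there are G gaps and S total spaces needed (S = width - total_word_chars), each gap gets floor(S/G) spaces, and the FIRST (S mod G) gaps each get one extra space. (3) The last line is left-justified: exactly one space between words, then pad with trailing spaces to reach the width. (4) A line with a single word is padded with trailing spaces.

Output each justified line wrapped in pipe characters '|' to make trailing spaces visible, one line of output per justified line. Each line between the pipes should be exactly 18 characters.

Line 1: ['new', 'tower', 'large'] (min_width=15, slack=3)
Line 2: ['standard', 'quickly'] (min_width=16, slack=2)
Line 3: ['north', 'window'] (min_width=12, slack=6)
Line 4: ['distance', 'up'] (min_width=11, slack=7)
Line 5: ['mineral', 'understand'] (min_width=18, slack=0)
Line 6: ['how'] (min_width=3, slack=15)

Answer: |new   tower  large|
|standard   quickly|
|north       window|
|distance        up|
|mineral understand|
|how               |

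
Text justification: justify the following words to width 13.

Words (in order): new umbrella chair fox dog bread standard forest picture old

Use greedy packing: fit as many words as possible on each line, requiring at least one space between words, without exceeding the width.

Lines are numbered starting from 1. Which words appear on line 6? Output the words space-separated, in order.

Answer: picture old

Derivation:
Line 1: ['new', 'umbrella'] (min_width=12, slack=1)
Line 2: ['chair', 'fox', 'dog'] (min_width=13, slack=0)
Line 3: ['bread'] (min_width=5, slack=8)
Line 4: ['standard'] (min_width=8, slack=5)
Line 5: ['forest'] (min_width=6, slack=7)
Line 6: ['picture', 'old'] (min_width=11, slack=2)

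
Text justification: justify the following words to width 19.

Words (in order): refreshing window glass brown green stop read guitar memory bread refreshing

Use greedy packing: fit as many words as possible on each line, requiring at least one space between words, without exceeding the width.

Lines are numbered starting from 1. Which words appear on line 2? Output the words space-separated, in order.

Line 1: ['refreshing', 'window'] (min_width=17, slack=2)
Line 2: ['glass', 'brown', 'green'] (min_width=17, slack=2)
Line 3: ['stop', 'read', 'guitar'] (min_width=16, slack=3)
Line 4: ['memory', 'bread'] (min_width=12, slack=7)
Line 5: ['refreshing'] (min_width=10, slack=9)

Answer: glass brown green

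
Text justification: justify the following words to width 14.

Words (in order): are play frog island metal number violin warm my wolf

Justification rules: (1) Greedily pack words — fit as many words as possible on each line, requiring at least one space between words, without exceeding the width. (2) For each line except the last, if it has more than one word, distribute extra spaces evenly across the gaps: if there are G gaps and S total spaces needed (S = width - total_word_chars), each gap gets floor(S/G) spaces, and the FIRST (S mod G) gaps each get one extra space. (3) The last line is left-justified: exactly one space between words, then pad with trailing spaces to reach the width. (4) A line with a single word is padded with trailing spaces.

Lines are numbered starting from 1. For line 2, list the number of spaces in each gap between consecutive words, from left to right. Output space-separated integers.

Line 1: ['are', 'play', 'frog'] (min_width=13, slack=1)
Line 2: ['island', 'metal'] (min_width=12, slack=2)
Line 3: ['number', 'violin'] (min_width=13, slack=1)
Line 4: ['warm', 'my', 'wolf'] (min_width=12, slack=2)

Answer: 3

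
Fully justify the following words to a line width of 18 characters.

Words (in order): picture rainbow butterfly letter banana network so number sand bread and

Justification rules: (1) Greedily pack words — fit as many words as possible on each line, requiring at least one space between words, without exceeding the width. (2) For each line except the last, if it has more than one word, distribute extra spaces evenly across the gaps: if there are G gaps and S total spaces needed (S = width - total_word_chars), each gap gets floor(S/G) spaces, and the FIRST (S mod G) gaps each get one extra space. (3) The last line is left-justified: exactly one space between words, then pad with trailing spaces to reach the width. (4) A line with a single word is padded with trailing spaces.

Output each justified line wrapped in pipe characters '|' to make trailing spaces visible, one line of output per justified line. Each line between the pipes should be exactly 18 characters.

Line 1: ['picture', 'rainbow'] (min_width=15, slack=3)
Line 2: ['butterfly', 'letter'] (min_width=16, slack=2)
Line 3: ['banana', 'network', 'so'] (min_width=17, slack=1)
Line 4: ['number', 'sand', 'bread'] (min_width=17, slack=1)
Line 5: ['and'] (min_width=3, slack=15)

Answer: |picture    rainbow|
|butterfly   letter|
|banana  network so|
|number  sand bread|
|and               |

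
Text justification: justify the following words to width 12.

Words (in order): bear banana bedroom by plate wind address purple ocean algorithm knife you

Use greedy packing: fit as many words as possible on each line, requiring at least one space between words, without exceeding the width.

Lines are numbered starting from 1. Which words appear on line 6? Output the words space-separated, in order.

Line 1: ['bear', 'banana'] (min_width=11, slack=1)
Line 2: ['bedroom', 'by'] (min_width=10, slack=2)
Line 3: ['plate', 'wind'] (min_width=10, slack=2)
Line 4: ['address'] (min_width=7, slack=5)
Line 5: ['purple', 'ocean'] (min_width=12, slack=0)
Line 6: ['algorithm'] (min_width=9, slack=3)
Line 7: ['knife', 'you'] (min_width=9, slack=3)

Answer: algorithm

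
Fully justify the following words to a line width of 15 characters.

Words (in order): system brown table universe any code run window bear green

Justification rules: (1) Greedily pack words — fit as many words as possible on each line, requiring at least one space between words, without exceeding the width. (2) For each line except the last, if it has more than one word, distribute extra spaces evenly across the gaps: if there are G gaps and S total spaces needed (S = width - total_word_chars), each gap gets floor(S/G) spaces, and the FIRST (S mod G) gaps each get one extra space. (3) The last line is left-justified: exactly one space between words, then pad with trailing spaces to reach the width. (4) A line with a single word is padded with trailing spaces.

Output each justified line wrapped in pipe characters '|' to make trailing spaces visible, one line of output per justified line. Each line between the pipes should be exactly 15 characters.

Answer: |system    brown|
|table  universe|
|any   code  run|
|window     bear|
|green          |

Derivation:
Line 1: ['system', 'brown'] (min_width=12, slack=3)
Line 2: ['table', 'universe'] (min_width=14, slack=1)
Line 3: ['any', 'code', 'run'] (min_width=12, slack=3)
Line 4: ['window', 'bear'] (min_width=11, slack=4)
Line 5: ['green'] (min_width=5, slack=10)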